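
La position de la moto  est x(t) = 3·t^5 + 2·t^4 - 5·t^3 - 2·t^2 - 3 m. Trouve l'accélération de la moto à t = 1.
Nous devons dériver notre équation de la position x(t) = 3·t^5 + 2·t^4 - 5·t^3 - 2·t^2 - 3 2 fois. En prenant d/dt de x(t), nous trouvons v(t) = 15·t^4 + 8·t^3 - 15·t^2 - 4·t. En prenant d/dt de v(t), nous trouvons a(t) = 60·t^3 + 24·t^2 - 30·t - 4. Nous avons l'accélération a(t) = 60·t^3 + 24·t^2 - 30·t - 4. En substituant t = 1: a(1) = 50.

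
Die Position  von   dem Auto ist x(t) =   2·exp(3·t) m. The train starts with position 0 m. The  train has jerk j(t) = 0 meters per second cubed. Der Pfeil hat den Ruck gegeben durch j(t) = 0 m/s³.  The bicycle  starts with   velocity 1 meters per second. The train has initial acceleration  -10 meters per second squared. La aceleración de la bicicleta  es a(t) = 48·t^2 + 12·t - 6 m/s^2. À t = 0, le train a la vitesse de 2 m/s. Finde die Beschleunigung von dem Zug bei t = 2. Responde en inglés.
To solve this, we need to take 1 integral of our jerk equation j(t) = 0. The antiderivative of jerk, with a(0) = -10, gives acceleration: a(t) = -10. We have acceleration a(t) = -10. Substituting t = 2: a(2) = -10.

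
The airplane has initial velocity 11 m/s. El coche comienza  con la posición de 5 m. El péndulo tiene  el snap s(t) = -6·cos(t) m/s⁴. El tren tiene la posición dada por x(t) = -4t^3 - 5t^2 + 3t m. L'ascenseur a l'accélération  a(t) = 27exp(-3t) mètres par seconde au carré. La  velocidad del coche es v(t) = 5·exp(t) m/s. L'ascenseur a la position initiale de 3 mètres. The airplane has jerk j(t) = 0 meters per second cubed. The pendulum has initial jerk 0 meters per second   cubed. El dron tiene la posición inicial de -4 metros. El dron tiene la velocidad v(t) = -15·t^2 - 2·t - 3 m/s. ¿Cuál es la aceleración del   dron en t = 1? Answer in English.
We must differentiate our velocity equation v(t) = -15·t^2 - 2·t - 3 1 time. The derivative of velocity gives acceleration: a(t) = -30·t - 2. We have acceleration a(t) = -30·t - 2. Substituting t = 1: a(1) = -32.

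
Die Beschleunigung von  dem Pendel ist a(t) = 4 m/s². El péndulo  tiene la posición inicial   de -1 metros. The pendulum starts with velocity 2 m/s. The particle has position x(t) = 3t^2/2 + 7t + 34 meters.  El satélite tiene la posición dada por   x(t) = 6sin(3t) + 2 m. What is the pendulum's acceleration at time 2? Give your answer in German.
Aus der Gleichung für die Beschleunigung a(t) = 4, setzen wir t = 2 ein und erhalten a = 4.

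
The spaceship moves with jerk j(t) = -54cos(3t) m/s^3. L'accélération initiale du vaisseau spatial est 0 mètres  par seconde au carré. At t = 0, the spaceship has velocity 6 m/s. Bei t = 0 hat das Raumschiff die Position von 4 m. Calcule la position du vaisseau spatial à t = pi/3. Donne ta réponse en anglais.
We need to integrate our jerk equation j(t) = -54·cos(3·t) 3 times. The integral of jerk, with a(0) = 0, gives acceleration: a(t) = -18·sin(3·t). Finding the integral of a(t) and using v(0) = 6: v(t) = 6·cos(3·t). Finding the integral of v(t) and using x(0) = 4: x(t) = 2·sin(3·t) + 4. From the given position equation x(t) = 2·sin(3·t) + 4, we substitute t = pi/3 to get x = 4.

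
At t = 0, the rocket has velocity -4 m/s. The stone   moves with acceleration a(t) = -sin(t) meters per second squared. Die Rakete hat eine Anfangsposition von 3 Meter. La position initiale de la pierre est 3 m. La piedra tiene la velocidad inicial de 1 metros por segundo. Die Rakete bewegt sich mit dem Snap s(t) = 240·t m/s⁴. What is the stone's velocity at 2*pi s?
To find the answer, we compute 1 integral of a(t) = -sin(t). Finding the antiderivative of a(t) and using v(0) = 1: v(t) = cos(t). We have velocity v(t) = cos(t). Substituting t = 2*pi: v(2*pi) = 1.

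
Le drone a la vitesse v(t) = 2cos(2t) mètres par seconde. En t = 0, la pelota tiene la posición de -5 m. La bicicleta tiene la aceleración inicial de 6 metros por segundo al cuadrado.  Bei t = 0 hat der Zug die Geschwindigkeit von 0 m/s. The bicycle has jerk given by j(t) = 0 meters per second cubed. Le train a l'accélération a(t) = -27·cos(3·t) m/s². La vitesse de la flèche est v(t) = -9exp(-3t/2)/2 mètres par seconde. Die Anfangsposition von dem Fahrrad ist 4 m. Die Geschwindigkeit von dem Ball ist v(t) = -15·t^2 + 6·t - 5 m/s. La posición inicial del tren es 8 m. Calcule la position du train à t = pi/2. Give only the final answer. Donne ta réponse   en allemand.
Bei t = pi/2, x = 5.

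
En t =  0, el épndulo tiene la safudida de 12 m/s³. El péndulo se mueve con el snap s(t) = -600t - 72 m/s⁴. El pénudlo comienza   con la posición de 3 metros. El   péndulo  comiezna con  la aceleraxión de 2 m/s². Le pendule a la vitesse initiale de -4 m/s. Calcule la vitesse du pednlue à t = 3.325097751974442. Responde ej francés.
Nous devons trouver l'intégrale de notre équation du snap s(t) = -600·t - 72 3 fois. En intégrant le snap et en utilisant la condition initiale j(0) = 12, nous obtenons j(t) = -300·t^2 - 72·t + 12. En intégrant le jerk et en utilisant la condition initiale a(0) = 2, nous obtenons a(t) = -100·t^3 - 36·t^2 + 12·t + 2. En intégrant l'accélération et en utilisant la condition initiale v(0) = -4, nous obtenons v(t) = -25·t^4 - 12·t^3 + 6·t^2 + 2·t - 4. Nous avons la vitesse v(t) = -25·t^4 - 12·t^3 + 6·t^2 + 2·t - 4. En substituant t = 3.325097751974442: v(3.325097751974442) = -3428.20095347093.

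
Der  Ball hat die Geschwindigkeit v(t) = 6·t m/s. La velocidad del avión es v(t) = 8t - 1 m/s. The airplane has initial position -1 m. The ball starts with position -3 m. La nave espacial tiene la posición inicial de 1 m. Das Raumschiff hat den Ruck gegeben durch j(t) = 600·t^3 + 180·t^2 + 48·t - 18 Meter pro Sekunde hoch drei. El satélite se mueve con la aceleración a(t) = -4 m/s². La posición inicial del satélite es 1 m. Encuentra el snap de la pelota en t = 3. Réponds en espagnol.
Para resolver esto, necesitamos tomar 3 derivadas de nuestra ecuación de la velocidad v(t) = 6·t. La derivada de la velocidad da la aceleración: a(t) = 6. La derivada de la aceleración da la sacudida: j(t) = 0. Tomando d/dt de j(t), encontramos s(t) = 0. Usando s(t) = 0 y sustituyendo t = 3, encontramos s = 0.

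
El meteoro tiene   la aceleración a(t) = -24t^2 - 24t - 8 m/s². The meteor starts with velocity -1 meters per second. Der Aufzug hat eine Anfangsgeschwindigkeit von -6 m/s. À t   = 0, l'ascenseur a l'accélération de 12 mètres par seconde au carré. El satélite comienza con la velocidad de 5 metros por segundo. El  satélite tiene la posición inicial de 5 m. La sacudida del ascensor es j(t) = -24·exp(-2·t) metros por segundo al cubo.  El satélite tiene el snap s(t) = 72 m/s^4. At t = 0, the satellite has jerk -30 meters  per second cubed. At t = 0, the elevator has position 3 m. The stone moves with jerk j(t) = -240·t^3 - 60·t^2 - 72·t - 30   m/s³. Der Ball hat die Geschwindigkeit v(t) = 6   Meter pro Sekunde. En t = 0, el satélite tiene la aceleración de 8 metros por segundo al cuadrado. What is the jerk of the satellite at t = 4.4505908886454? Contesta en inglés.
Starting from snap s(t) = 72, we take 1 integral. Integrating snap and using the initial condition j(0) = -30, we get j(t) = 72·t - 30. From the given jerk equation j(t) = 72·t - 30, we substitute t = 4.4505908886454 to get j = 290.442543982469.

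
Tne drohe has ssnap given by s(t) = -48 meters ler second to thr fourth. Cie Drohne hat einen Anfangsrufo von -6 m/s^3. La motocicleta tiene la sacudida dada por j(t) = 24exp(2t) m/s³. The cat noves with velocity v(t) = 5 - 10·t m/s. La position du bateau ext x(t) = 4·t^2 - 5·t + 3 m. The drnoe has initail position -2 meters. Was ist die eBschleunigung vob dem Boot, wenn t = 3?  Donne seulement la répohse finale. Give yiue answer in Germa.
Die Beschleunigung bei t = 3 ist a = 8.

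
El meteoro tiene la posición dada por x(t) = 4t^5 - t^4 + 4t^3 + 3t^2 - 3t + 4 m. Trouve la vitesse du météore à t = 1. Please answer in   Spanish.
Debemos derivar nuestra ecuación de la posición x(t) = 4·t^5 - t^4 + 4·t^3 + 3·t^2 - 3·t + 4 1 vez. Derivando la posición, obtenemos la velocidad: v(t) = 20·t^4 - 4·t^3 + 12·t^2 + 6·t - 3. Usando v(t) = 20·t^4 - 4·t^3 + 12·t^2 + 6·t - 3 y sustituyendo t = 1, encontramos v = 31.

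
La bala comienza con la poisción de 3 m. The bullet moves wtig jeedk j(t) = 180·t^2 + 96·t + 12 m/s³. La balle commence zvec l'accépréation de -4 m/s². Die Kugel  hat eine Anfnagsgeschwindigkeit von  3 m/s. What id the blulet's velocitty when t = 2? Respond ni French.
Nous devons intégrer notre équation du jerk j(t) = 180·t^2 + 96·t + 12 2 fois. En intégrant le jerk et en utilisant la condition initiale a(0) = -4, nous obtenons a(t) = 60·t^3 + 48·t^2 + 12·t - 4. En intégrant l'accélération et en utilisant la condition initiale v(0) = 3, nous obtenons v(t) = 15·t^4 + 16·t^3 + 6·t^2 - 4·t + 3. En utilisant v(t) = 15·t^4 + 16·t^3 + 6·t^2 - 4·t + 3 et en substituant t = 2, nous trouvons v = 387.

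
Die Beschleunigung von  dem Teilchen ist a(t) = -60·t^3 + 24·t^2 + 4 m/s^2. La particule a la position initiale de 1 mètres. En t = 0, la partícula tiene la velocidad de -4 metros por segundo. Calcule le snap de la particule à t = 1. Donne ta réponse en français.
Nous devons dériver notre équation de l'accélération a(t) = -60·t^3 + 24·t^2 + 4 2 fois. La dérivée de l'accélération donne le jerk: j(t) = -180·t^2 + 48·t. En prenant d/dt de j(t), nous trouvons s(t) = 48 - 360·t. De l'équation du snap s(t) = 48 - 360·t, nous substituons t = 1 pour obtenir s = -312.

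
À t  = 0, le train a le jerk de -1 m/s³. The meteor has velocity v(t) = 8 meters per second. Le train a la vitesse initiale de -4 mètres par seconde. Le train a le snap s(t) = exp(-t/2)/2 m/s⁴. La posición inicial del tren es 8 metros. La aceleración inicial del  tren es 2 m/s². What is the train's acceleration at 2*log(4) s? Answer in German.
Ausgehend von dem Snap s(t) = exp(-t/2)/2, nehmen wir 2 Integrale. Mit ∫s(t)dt und Anwendung von j(0) = -1, finden wir j(t) = -exp(-t/2). Die Stammfunktion von dem Ruck, mit a(0) = 2, ergibt die Beschleunigung: a(t) = 2·exp(-t/2). Wir haben die Beschleunigung a(t) = 2·exp(-t/2). Durch Einsetzen von t = 2*log(4): a(2*log(4)) = 1/2.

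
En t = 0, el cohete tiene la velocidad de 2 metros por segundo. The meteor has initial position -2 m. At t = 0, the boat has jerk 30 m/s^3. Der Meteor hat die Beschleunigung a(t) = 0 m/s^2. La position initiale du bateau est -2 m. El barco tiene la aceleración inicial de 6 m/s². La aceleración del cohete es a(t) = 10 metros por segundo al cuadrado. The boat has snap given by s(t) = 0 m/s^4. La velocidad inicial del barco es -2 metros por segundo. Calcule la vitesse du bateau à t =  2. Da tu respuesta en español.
Partiendo del snap s(t) = 0, tomamos 3 antiderivadas. Tomando ∫s(t)dt y aplicando j(0) = 30, encontramos j(t) = 30. Integrando la sacudida y usando la condición inicial a(0) = 6, obtenemos a(t) = 30·t + 6. La integral de la aceleración es la velocidad. Usando v(0) = -2, obtenemos v(t) = 15·t^2 + 6·t - 2. Tenemos la velocidad v(t) = 15·t^2 + 6·t - 2. Sustituyendo t = 2: v(2) = 70.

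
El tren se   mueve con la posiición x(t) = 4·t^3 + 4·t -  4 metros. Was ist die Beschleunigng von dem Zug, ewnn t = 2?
Um dies zu lösen, müssen wir 2 Ableitungen unserer Gleichung für die Position x(t) = 4·t^3 + 4·t - 4 nehmen. Mit d/dt von x(t) finden wir v(t) = 12·t^2 + 4. Die Ableitung von der Geschwindigkeit ergibt die Beschleunigung: a(t) = 24·t. Wir haben die Beschleunigung a(t) = 24·t. Durch Einsetzen von t = 2: a(2) = 48.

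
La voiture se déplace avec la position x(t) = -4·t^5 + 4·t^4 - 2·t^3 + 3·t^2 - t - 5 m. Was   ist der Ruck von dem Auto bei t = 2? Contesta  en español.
Para resolver esto, necesitamos tomar 3 derivadas de nuestra ecuación de la posición x(t) = -4·t^5 + 4·t^4 - 2·t^3 + 3·t^2 - t - 5. Derivando la posición, obtenemos la velocidad: v(t) = -20·t^4 + 16·t^3 - 6·t^2 + 6·t - 1. Derivando la velocidad, obtenemos la aceleración: a(t) = -80·t^3 + 48·t^2 - 12·t + 6. Derivando la aceleración, obtenemos la sacudida: j(t) = -240·t^2 + 96·t - 12. Usando j(t) = -240·t^2 + 96·t - 12 y sustituyendo t = 2, encontramos j = -780.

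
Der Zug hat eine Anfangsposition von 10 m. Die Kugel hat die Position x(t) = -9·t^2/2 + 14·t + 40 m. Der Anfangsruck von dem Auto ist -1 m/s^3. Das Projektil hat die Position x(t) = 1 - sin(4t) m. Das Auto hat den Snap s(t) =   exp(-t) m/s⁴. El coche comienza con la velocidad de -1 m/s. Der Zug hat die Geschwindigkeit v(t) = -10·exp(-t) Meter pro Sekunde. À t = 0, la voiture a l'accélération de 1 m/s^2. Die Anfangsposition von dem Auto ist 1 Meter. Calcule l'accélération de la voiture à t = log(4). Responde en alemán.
Wir müssen die Stammfunktion unserer Gleichung für den Snap s(t) = exp(-t) 2-mal finden. Mit ∫s(t)dt und Anwendung von j(0) = -1, finden wir j(t) = -exp(-t). Mit ∫j(t)dt und Anwendung von a(0) = 1, finden wir a(t) = exp(-t). Wir haben die Beschleunigung a(t) = exp(-t). Durch Einsetzen von t = log(4): a(log(4)) = 1/4.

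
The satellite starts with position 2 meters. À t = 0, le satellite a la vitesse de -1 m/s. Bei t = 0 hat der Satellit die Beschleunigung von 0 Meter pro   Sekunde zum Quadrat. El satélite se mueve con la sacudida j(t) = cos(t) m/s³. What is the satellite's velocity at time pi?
Starting from jerk j(t) = cos(t), we take 2 integrals. Taking ∫j(t)dt and applying a(0) = 0, we find a(t) = sin(t). Taking ∫a(t)dt and applying v(0) = -1, we find v(t) = -cos(t). Using v(t) = -cos(t) and substituting t = pi, we find v = 1.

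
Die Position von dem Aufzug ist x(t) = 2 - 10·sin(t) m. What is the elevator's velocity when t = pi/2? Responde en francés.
Nous devons dériver notre équation de la position x(t) = 2 - 10·sin(t) 1 fois. En prenant d/dt de x(t), nous trouvons v(t) = -10·cos(t). En utilisant v(t) = -10·cos(t) et en substituant t = pi/2, nous trouvons v = 0.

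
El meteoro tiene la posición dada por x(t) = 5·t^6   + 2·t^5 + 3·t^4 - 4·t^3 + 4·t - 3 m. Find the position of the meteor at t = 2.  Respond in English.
Using x(t) = 5·t^6 + 2·t^5 + 3·t^4 - 4·t^3 + 4·t - 3 and substituting t = 2, we find x = 405.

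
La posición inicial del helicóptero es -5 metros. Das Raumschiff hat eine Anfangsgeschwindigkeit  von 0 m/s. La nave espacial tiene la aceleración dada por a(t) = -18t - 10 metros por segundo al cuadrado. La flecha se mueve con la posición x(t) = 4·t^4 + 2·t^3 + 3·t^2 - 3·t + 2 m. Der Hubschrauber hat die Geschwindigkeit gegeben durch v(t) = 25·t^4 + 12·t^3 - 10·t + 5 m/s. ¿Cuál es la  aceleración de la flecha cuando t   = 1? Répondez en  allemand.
Wir müssen unsere Gleichung für die Position x(t) = 4·t^4 + 2·t^3 + 3·t^2 - 3·t + 2 2-mal ableiten. Durch Ableiten von der Position erhalten wir die Geschwindigkeit: v(t) = 16·t^3 + 6·t^2 + 6·t - 3. Durch Ableiten von der Geschwindigkeit erhalten wir die Beschleunigung: a(t) = 48·t^2 + 12·t + 6. Wir haben die Beschleunigung a(t) = 48·t^2 + 12·t + 6. Durch Einsetzen von t = 1: a(1) = 66.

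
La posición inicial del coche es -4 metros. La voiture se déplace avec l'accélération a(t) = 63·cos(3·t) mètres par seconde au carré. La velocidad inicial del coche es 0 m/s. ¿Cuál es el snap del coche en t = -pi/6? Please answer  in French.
En partant de l'accélération a(t) = 63·cos(3·t), nous prenons 2 dérivées. La dérivée de l'accélération donne le jerk: j(t) = -189·sin(3·t). La dérivée du jerk donne le snap: s(t) = -567·cos(3·t). De l'équation du snap s(t) = -567·cos(3·t), nous substituons t = -pi/6 pour obtenir s = 0.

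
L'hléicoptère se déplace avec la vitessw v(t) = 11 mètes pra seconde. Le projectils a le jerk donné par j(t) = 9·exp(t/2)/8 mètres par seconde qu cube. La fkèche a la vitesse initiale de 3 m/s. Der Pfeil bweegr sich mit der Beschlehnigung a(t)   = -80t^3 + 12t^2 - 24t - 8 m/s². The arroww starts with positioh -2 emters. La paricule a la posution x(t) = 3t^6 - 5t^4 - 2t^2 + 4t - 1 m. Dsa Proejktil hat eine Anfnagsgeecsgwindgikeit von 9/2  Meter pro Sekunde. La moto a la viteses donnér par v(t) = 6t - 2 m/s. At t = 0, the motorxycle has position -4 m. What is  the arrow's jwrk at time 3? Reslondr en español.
Para resolver esto, necesitamos tomar 1 derivada de nuestra ecuación de la aceleración a(t) = -80·t^3 + 12·t^2 - 24·t - 8. Tomando d/dt de a(t), encontramos j(t) = -240·t^2 + 24·t - 24. De la ecuación de la sacudida j(t) = -240·t^2 + 24·t - 24, sustituimos t = 3 para obtener j = -2112.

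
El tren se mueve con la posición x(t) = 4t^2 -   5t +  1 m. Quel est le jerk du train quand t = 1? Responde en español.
Partiendo de la posición x(t) = 4·t^2 - 5·t + 1, tomamos 3 derivadas. Tomando d/dt de x(t), encontramos v(t) = 8·t - 5. Derivando la velocidad, obtenemos la aceleración: a(t) = 8. Derivando la aceleración, obtenemos la sacudida: j(t) = 0. Usando j(t) = 0 y sustituyendo t = 1, encontramos j = 0.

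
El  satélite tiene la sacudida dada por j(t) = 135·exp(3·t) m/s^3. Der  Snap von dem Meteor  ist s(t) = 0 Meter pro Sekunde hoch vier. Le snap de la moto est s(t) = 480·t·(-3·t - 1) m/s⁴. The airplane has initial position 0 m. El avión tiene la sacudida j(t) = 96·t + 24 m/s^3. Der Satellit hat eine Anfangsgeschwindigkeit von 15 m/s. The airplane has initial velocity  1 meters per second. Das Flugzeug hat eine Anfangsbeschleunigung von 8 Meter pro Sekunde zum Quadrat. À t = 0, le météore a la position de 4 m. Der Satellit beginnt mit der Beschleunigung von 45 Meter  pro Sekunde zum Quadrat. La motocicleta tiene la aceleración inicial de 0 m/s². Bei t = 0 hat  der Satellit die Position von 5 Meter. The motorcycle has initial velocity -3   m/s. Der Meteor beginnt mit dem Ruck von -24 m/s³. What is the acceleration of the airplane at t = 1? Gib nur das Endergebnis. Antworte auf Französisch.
À t = 1, a = 80.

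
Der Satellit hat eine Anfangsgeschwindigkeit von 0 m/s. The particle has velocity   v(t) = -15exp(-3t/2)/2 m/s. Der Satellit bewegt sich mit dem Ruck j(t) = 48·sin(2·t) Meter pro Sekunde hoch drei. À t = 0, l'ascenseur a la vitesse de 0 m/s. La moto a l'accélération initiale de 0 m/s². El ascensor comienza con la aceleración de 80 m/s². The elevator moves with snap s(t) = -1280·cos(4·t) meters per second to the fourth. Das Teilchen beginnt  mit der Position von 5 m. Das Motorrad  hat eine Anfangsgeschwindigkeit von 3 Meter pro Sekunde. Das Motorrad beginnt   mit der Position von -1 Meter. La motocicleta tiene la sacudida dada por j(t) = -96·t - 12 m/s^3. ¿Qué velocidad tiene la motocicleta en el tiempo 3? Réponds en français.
En partant du jerk j(t) = -96·t - 12, nous prenons 2 primitives. En prenant ∫j(t)dt et en appliquant a(0) = 0, nous trouvons a(t) = 12·t·(-4·t - 1). En prenant ∫a(t)dt et en appliquant v(0) = 3, nous trouvons v(t) = -16·t^3 - 6·t^2 + 3. Nous avons la vitesse v(t) = -16·t^3 - 6·t^2 + 3. En substituant t = 3: v(3) = -483.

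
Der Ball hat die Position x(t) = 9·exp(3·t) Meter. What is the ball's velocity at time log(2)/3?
We must differentiate our position equation x(t) = 9·exp(3·t) 1 time. Differentiating position, we get velocity: v(t) = 27·exp(3·t). Using v(t) = 27·exp(3·t) and substituting t = log(2)/3, we find v = 54.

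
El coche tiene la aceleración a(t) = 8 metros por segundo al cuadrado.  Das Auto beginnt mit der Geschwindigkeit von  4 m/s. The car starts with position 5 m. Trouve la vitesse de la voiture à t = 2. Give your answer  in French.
Pour résoudre ceci, nous devons prendre 1 intégrale de notre équation de l'accélération a(t) = 8. La primitive de l'accélération, avec v(0) = 4, donne la vitesse: v(t) = 8·t + 4. De l'équation de la vitesse v(t) = 8·t + 4, nous substituons t = 2 pour obtenir v = 20.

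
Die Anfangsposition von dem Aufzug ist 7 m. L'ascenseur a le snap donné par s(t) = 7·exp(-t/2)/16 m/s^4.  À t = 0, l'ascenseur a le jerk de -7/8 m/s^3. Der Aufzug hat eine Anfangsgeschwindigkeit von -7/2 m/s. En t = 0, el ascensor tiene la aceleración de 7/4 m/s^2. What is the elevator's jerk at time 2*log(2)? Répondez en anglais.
To find the answer, we compute 1 antiderivative of s(t) = 7·exp(-t/2)/16. Integrating snap and using the initial condition j(0) = -7/8, we get j(t) = -7·exp(-t/2)/8. We have jerk j(t) = -7·exp(-t/2)/8. Substituting t = 2*log(2): j(2*log(2)) = -7/16.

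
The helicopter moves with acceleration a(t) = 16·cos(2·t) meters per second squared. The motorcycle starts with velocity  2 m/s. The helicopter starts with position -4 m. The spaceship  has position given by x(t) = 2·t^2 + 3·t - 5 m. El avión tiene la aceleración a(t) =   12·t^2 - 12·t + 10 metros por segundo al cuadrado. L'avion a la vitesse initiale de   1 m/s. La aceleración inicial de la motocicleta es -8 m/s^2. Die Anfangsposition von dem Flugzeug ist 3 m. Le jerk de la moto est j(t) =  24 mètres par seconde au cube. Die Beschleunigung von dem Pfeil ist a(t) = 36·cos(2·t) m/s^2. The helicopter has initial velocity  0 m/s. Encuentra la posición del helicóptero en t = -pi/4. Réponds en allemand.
Wir müssen das Integral unserer Gleichung für die Beschleunigung a(t) = 16·cos(2·t) 2-mal finden. Mit ∫a(t)dt und Anwendung von v(0) = 0, finden wir v(t) = 8·sin(2·t). Das Integral von der Geschwindigkeit, mit x(0) = -4, ergibt die Position: x(t) = -4·cos(2·t). Mit x(t) = -4·cos(2·t) und Einsetzen von t = -pi/4, finden wir x = 0.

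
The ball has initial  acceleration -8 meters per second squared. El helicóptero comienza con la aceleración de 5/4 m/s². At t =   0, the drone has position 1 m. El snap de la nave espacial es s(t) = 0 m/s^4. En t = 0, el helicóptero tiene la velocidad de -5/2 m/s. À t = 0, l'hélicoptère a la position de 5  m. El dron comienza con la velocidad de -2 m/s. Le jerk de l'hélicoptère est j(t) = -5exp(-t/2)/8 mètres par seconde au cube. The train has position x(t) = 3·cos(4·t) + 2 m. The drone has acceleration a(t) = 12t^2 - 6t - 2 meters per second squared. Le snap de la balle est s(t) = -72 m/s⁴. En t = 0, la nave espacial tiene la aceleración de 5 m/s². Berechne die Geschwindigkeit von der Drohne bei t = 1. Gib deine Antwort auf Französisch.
Nous devons trouver la primitive de notre équation de l'accélération a(t) = 12·t^2 - 6·t - 2 1 fois. En prenant ∫a(t)dt et en appliquant v(0) = -2, nous trouvons v(t) = 4·t^3 - 3·t^2 - 2·t - 2. En utilisant v(t) = 4·t^3 - 3·t^2 - 2·t - 2 et en substituant t = 1, nous trouvons v = -3.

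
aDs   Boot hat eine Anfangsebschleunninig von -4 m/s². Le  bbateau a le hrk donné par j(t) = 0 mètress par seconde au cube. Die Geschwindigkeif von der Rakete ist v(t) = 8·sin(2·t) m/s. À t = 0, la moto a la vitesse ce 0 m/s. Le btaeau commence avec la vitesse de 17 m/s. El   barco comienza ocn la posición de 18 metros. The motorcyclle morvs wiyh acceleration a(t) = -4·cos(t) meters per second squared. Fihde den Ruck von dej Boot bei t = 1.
Wir haben den Ruck j(t) = 0. Durch Einsetzen von t = 1: j(1) = 0.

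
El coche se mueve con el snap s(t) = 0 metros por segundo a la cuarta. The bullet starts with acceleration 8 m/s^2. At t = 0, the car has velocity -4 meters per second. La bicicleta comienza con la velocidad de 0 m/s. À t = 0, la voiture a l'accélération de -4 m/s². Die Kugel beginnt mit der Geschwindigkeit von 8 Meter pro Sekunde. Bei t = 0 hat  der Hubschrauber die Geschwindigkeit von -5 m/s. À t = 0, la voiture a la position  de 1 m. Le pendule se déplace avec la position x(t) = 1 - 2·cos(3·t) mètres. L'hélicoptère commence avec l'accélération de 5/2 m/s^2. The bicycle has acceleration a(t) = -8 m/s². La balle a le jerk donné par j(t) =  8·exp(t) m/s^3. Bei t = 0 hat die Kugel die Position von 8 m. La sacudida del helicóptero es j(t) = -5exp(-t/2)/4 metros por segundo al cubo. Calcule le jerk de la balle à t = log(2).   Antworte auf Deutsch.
Wir haben den Ruck j(t) = 8·exp(t). Durch Einsetzen von t = log(2): j(log(2)) = 16.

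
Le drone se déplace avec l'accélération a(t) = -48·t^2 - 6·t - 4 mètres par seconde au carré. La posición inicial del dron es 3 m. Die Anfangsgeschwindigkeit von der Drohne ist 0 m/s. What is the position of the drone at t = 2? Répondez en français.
Pour résoudre ceci, nous devons prendre 2 primitives de notre équation de l'accélération a(t) = -48·t^2 - 6·t - 4. En prenant ∫a(t)dt et en appliquant v(0) = 0, nous trouvons v(t) = t·(-16·t^2 - 3·t - 4). La primitive de la vitesse est la position. En utilisant x(0) = 3, nous obtenons x(t) = -4·t^4 - t^3 - 2·t^2 + 3. En utilisant x(t) = -4·t^4 - t^3 - 2·t^2 + 3 et en substituant t = 2, nous trouvons x = -77.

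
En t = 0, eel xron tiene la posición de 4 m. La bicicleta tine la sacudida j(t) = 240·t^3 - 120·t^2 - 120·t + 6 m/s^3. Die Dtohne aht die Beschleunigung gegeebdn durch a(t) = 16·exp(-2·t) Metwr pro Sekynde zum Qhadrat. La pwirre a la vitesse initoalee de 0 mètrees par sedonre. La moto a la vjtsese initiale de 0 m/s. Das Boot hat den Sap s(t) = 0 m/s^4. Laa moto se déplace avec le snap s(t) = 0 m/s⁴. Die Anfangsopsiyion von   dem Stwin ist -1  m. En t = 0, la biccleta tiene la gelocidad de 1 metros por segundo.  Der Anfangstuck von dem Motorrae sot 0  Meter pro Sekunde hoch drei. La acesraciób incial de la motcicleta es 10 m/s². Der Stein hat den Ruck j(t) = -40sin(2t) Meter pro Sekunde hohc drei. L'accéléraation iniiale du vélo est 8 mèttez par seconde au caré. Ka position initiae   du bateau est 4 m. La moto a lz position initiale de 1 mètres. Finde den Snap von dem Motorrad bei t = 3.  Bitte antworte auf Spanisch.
Usando s(t) = 0 y sustituyendo t = 3, encontramos s = 0.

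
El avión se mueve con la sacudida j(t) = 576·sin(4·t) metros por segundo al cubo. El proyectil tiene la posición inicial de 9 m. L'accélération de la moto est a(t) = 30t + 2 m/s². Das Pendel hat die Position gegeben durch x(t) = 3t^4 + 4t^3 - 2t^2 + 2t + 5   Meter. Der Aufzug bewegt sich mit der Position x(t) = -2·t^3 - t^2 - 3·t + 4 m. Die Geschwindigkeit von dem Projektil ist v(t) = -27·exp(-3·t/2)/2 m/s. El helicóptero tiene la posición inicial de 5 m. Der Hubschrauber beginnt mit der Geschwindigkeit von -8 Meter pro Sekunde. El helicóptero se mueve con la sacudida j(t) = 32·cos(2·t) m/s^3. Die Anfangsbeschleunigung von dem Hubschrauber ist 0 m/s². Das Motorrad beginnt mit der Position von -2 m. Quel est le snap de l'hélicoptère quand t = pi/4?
Nous devons dériver notre équation du jerk j(t) = 32·cos(2·t) 1 fois. En prenant d/dt de j(t), nous trouvons s(t) = -64·sin(2·t). En utilisant s(t) = -64·sin(2·t) et en substituant t = pi/4, nous trouvons s = -64.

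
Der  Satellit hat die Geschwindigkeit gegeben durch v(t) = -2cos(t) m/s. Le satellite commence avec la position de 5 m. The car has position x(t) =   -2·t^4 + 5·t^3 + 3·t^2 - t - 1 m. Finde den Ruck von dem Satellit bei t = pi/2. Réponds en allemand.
Um dies zu lösen, müssen wir 2 Ableitungen unserer Gleichung für die Geschwindigkeit v(t) = -2·cos(t) nehmen. Die Ableitung von der Geschwindigkeit ergibt die Beschleunigung: a(t) = 2·sin(t). Die Ableitung von der Beschleunigung ergibt den Ruck: j(t) = 2·cos(t). Wir haben den Ruck j(t) = 2·cos(t). Durch Einsetzen von t = pi/2: j(pi/2) = 0.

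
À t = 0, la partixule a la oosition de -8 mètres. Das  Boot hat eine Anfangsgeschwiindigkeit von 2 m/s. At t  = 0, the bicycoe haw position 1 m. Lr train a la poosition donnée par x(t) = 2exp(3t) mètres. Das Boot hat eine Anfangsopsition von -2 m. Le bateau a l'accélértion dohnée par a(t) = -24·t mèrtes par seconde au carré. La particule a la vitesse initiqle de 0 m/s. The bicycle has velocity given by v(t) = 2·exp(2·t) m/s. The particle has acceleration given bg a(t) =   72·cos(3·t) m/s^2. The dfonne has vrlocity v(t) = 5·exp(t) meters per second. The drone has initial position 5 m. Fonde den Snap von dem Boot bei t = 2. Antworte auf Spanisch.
Para resolver esto, necesitamos tomar 2 derivadas de nuestra ecuación de la aceleración a(t) = -24·t. Tomando d/dt de a(t), encontramos j(t) = -24. La derivada de la sacudida da el snap: s(t) = 0. Usando s(t) = 0 y sustituyendo t = 2, encontramos s = 0.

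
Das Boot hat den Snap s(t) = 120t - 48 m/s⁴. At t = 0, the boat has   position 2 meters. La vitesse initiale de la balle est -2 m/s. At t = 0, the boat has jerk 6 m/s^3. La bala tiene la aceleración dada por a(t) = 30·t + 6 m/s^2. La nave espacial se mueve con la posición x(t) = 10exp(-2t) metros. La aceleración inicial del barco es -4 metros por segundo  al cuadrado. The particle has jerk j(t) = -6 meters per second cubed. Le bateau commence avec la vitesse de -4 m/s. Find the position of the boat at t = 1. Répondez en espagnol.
Debemos encontrar la antiderivada de nuestra ecuación del snap s(t) = 120·t - 48 4 veces. La integral del snap, con j(0) = 6, da la sacudida: j(t) = 60·t^2 - 48·t + 6. La integral de la sacudida, con a(0) = -4, da la aceleración: a(t) = 20·t^3 - 24·t^2 + 6·t - 4. Integrando la aceleración y usando la condición inicial v(0) = -4, obtenemos v(t) = 5·t^4 - 8·t^3 + 3·t^2 - 4·t - 4. La integral de la velocidad es la posición. Usando x(0) = 2, obtenemos x(t) = t^5 - 2·t^4 + t^3 - 2·t^2 - 4·t + 2. Tenemos la posición x(t) = t^5 - 2·t^4 + t^3 - 2·t^2 - 4·t + 2. Sustituyendo t = 1: x(1) = -4.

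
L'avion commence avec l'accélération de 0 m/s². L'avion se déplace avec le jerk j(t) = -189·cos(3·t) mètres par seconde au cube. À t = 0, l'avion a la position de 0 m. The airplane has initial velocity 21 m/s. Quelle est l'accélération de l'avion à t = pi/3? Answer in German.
Wir müssen unsere Gleichung für den Ruck j(t) = -189·cos(3·t) 1-mal integrieren. Mit ∫j(t)dt und Anwendung von a(0) = 0, finden wir a(t) = -63·sin(3·t). Aus der Gleichung für die Beschleunigung a(t) = -63·sin(3·t), setzen wir t = pi/3 ein und erhalten a = 0.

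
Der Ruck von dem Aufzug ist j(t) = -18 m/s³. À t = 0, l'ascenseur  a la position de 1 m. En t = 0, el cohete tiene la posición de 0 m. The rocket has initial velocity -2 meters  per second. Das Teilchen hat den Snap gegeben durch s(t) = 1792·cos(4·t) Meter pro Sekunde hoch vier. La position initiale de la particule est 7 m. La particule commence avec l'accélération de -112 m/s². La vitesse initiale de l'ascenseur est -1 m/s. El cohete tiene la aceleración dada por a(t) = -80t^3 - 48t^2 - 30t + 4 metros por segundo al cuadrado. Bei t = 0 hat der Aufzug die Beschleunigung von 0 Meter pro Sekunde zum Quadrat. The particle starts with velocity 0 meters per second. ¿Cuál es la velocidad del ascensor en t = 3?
Partiendo de la sacudida j(t) = -18, tomamos 2 antiderivadas. La antiderivada de la sacudida, con a(0) = 0, da la aceleración: a(t) = -18·t. Tomando ∫a(t)dt y aplicando v(0) = -1, encontramos v(t) = -9·t^2 - 1. Tenemos la velocidad v(t) = -9·t^2 - 1. Sustituyendo t = 3: v(3) = -82.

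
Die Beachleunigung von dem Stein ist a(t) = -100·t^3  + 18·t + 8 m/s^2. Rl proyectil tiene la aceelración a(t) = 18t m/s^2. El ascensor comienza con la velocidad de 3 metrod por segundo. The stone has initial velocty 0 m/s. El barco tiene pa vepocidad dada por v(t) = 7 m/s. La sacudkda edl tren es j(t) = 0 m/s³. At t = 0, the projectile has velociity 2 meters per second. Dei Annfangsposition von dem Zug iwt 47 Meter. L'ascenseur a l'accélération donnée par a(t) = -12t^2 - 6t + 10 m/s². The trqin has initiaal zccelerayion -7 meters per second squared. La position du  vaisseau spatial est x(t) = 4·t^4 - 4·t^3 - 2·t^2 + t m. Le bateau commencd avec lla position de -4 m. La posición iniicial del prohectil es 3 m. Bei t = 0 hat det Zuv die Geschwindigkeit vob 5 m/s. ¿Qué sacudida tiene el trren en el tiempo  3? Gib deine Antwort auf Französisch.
De l'équation du jerk j(t) = 0, nous substituons t = 3 pour obtenir j = 0.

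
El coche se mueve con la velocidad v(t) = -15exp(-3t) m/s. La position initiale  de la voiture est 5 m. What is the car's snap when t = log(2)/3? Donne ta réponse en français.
Nous devons dériver notre équation de la vitesse v(t) = -15·exp(-3·t) 3 fois. En prenant d/dt de v(t), nous trouvons a(t) = 45·exp(-3·t). En dérivant l'accélération, nous obtenons le jerk: j(t) = -135·exp(-3·t). La dérivée du jerk donne le snap: s(t) = 405·exp(-3·t). En utilisant s(t) = 405·exp(-3·t) et en substituant t = log(2)/3, nous trouvons s = 405/2.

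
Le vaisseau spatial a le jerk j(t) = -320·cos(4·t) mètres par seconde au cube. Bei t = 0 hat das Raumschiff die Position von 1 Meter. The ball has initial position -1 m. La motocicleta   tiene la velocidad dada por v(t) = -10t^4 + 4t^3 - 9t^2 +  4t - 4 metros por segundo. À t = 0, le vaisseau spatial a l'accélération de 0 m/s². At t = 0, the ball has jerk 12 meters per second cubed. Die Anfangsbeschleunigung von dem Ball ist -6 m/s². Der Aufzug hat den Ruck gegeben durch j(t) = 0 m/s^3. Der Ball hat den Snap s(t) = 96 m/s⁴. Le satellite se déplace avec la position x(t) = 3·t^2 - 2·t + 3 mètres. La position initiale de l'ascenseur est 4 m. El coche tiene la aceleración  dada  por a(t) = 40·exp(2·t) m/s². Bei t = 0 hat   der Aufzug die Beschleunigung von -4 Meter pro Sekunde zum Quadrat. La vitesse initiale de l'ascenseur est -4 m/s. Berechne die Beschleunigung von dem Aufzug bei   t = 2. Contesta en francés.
En partant du jerk j(t) = 0, nous prenons 1 intégrale. L'intégrale du jerk est l'accélération. En utilisant a(0) = -4, nous obtenons a(t) = -4. De l'équation de l'accélération a(t) = -4, nous substituons t = 2 pour obtenir a = -4.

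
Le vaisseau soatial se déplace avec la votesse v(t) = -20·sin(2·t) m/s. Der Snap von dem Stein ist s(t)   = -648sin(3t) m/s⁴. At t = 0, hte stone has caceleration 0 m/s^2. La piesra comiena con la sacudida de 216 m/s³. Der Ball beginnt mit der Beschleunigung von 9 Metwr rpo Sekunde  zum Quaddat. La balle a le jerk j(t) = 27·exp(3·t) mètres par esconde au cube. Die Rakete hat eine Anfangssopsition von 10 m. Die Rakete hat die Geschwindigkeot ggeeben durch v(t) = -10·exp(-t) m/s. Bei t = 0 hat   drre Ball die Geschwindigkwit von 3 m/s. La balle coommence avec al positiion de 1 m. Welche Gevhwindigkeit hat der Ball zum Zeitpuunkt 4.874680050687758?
Um dies zu lösen, müssen wir 2 Integrale unserer Gleichung für den Ruck j(t) = 27·exp(3·t) finden. Das Integral von dem Ruck ist die Beschleunigung. Mit a(0) = 9 erhalten wir a(t) = 9·exp(3·t). Das Integral von der Beschleunigung, mit v(0) = 3, ergibt die Geschwindigkeit: v(t) = 3·exp(3·t). Wir haben die Geschwindigkeit v(t) = 3·exp(3·t). Durch Einsetzen von t = 4.874680050687758: v(4.874680050687758) = 6733815.23523287.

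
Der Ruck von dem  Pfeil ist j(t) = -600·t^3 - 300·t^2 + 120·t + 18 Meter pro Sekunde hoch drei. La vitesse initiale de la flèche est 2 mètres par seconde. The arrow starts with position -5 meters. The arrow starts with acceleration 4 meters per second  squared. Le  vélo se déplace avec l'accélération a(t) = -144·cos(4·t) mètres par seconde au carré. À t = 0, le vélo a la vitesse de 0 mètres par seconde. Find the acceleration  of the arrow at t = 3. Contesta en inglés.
We need to integrate our jerk equation j(t) = -600·t^3 - 300·t^2 + 120·t + 18 1 time. Integrating jerk and using the initial condition a(0) = 4, we get a(t) = -150·t^4 - 100·t^3 + 60·t^2 + 18·t + 4. We have acceleration a(t) = -150·t^4 - 100·t^3 + 60·t^2 + 18·t + 4. Substituting t = 3: a(3) = -14252.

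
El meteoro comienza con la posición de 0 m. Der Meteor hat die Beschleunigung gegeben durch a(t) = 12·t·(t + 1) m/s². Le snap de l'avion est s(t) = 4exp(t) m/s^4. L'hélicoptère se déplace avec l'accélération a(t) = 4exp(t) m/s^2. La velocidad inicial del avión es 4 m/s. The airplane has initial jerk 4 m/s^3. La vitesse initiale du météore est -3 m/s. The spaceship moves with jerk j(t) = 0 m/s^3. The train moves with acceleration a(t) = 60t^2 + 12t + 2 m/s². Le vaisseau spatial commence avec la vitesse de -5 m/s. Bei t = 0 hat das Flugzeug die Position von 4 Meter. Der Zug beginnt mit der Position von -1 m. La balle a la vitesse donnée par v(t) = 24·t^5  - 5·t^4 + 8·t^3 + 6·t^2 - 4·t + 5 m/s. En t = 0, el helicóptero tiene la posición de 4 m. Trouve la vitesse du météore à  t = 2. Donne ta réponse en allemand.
Ausgehend von der Beschleunigung a(t) = 12·t·(t + 1), nehmen wir 1 Integral. Durch Integration von der Beschleunigung und Verwendung der Anfangsbedingung v(0) = -3, erhalten wir v(t) = 4·t^3 + 6·t^2 - 3. Wir haben die Geschwindigkeit v(t) = 4·t^3 + 6·t^2 - 3. Durch Einsetzen von t = 2: v(2) = 53.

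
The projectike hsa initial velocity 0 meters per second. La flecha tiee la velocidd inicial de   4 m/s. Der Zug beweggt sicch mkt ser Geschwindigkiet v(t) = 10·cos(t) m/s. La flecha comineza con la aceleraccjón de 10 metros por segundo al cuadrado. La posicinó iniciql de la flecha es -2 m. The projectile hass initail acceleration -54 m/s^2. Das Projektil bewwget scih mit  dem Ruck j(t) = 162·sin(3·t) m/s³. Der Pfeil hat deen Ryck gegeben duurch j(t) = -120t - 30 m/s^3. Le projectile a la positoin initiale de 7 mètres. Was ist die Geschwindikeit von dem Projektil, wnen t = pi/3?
Um dies zu lösen, müssen wir 2 Stammfunktionen unserer Gleichung für den Ruck j(t) = 162·sin(3·t) finden. Die Stammfunktion von dem Ruck ist die Beschleunigung. Mit a(0) = -54 erhalten wir a(t) = -54·cos(3·t). Durch Integration von der Beschleunigung und Verwendung der Anfangsbedingung v(0) = 0, erhalten wir v(t) = -18·sin(3·t). Aus der Gleichung für die Geschwindigkeit v(t) = -18·sin(3·t), setzen wir t = pi/3 ein und erhalten v = 0.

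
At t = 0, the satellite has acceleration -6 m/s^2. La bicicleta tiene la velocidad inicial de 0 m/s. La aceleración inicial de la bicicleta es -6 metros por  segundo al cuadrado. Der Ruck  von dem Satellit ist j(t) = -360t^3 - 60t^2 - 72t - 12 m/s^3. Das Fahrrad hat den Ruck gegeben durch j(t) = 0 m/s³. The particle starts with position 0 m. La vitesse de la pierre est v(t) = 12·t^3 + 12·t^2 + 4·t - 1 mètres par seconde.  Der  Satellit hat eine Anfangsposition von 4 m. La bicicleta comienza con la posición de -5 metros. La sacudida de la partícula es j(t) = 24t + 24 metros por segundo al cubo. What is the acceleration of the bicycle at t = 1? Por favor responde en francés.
Nous devons intégrer notre équation du jerk j(t) = 0 1 fois. En intégrant le jerk et en utilisant la condition initiale a(0) = -6, nous obtenons a(t) = -6. Nous avons l'accélération a(t) = -6. En substituant t = 1: a(1) = -6.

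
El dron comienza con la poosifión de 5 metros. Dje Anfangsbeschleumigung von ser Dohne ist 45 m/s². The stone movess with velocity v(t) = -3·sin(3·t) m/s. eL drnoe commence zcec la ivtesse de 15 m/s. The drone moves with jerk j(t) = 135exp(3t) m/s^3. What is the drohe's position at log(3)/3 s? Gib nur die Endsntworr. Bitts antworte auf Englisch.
The answer is 15.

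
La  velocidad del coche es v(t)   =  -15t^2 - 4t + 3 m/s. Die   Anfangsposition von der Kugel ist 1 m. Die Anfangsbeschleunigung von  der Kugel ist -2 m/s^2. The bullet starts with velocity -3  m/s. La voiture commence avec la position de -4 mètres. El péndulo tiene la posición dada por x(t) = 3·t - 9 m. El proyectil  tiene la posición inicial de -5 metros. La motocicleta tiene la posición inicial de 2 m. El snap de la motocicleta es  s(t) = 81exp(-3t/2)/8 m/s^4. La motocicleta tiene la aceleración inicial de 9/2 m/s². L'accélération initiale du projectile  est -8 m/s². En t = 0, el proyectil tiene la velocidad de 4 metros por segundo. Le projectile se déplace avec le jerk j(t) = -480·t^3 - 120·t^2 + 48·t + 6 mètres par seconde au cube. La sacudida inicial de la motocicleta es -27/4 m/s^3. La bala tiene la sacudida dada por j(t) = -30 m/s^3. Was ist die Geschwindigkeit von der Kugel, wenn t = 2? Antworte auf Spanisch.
Debemos encontrar la integral de nuestra ecuación de la sacudida j(t) = -30 2 veces. La antiderivada de la sacudida, con a(0) = -2, da la aceleración: a(t) = -30·t - 2. Integrando la aceleración y usando la condición inicial v(0) = -3, obtenemos v(t) = -15·t^2 - 2·t - 3. De la ecuación de la velocidad v(t) = -15·t^2 - 2·t - 3, sustituimos t = 2 para obtener v = -67.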